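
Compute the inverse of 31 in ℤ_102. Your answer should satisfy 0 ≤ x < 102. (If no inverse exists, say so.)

Apply the Euclidean algorithm to 102 and 31:
102 = 3*31 + 9
31 = 3*9 + 4
9 = 2*4 + 1
4 = 4*1 + 0
The gcd is 1. Working backward:
1 = 9 − 2·4
1 = −2·31 + 7·9
1 = 7·102 − 23·31
Thus 31·(-23) ≡ 1 (mod 102); reducing, -23 mod 102 = 79.

79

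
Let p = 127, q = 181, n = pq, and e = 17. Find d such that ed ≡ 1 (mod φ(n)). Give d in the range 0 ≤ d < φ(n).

10673

φ(n) = (p−1)(q−1) = 126·180 = 22680.
Need d with 17·d ≡ 1 (mod 22680). Apply the extended Euclidean algorithm:
22680 = 1334*17 + 2
17 = 8*2 + 1
2 = 2*1 + 0
Back-substitute:
1 = 17 − 8·2
1 = −8·22680 + 10673·17
So 17·10673 ≡ 1 (mod 22680), hence d = 10673.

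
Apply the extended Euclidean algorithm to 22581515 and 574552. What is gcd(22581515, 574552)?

Euclidean algorithm:
22581515 = 39×574552 + 173987
574552 = 3×173987 + 52591
173987 = 3×52591 + 16214
52591 = 3×16214 + 3949
16214 = 4×3949 + 418
3949 = 9×418 + 187
418 = 2×187 + 44
187 = 4×44 + 11
44 = 4×11 + 0
gcd(22581515, 574552) = 11.
Back-substituting:
11 = 187 − 4·44
11 = −4·418 + 9·187
11 = 9·3949 − 85·418
11 = −85·16214 + 349·3949
11 = 349·52591 − 1132·16214
11 = −1132·173987 + 3745·52591
11 = 3745·574552 − 12367·173987
11 = −12367·22581515 + 486058·574552
So 11 = (-12367)·22581515 + (486058)·574552.

11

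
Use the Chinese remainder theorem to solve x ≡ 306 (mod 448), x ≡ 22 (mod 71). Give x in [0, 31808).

Write x = 306 + 448·k. Then 448·k ≡ 22 − 306 ≡ 0 (mod 71).
Need 448⁻¹ mod 71. Extended Euclid on (71, 22):
71 = 3×22 + 5
22 = 4×5 + 2
5 = 2×2 + 1
2 = 2×1 + 0
Back-substitute:
1 = 5 − 2·2
1 = −2·22 + 9·5
1 = 9·71 − 29·22
448⁻¹ ≡ 42 (mod 71), so k ≡ 42·0 ≡ 0 (mod 71).
x = 306 + 448·0 = 306.

306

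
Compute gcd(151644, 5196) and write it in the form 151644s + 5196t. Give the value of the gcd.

Repeated division:
151644 = 29*5196 + 960
5196 = 5*960 + 396
960 = 2*396 + 168
396 = 2*168 + 60
168 = 2*60 + 48
60 = 1*48 + 12
48 = 4*12 + 0
gcd(151644, 5196) = 12.
Working backward:
12 = 60 − 48
12 = −168 + 3·60
12 = 3·396 − 7·168
12 = −7·960 + 17·396
12 = 17·5196 − 92·960
12 = −92·151644 + 2685·5196
So 12 = (-92)·151644 + (2685)·5196.

12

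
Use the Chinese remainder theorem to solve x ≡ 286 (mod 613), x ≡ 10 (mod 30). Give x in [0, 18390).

Write x = 286 + 613·k. Then 613·k ≡ 10 − 286 ≡ 24 (mod 30).
Need 613⁻¹ mod 30. Extended Euclid on (30, 13):
30 = 2*13 + 4
13 = 3*4 + 1
4 = 4*1 + 0
Back-substitute:
1 = 13 − 3·4
1 = −3·30 + 7·13
613⁻¹ ≡ 7 (mod 30), so k ≡ 7·24 ≡ 18 (mod 30).
x = 286 + 613·18 = 11320.

11320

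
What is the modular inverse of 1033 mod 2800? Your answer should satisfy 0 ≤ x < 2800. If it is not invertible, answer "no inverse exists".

2697

Run Euclid on (2800, 1033):
2800 = 2·1033 + 734
1033 = 1·734 + 299
734 = 2·299 + 136
299 = 2·136 + 27
136 = 5·27 + 1
27 = 27·1 + 0
The gcd is 1. Working backward:
1 = 136 − 5·27
1 = −5·299 + 11·136
1 = 11·734 − 27·299
1 = −27·1033 + 38·734
1 = 38·2800 − 103·1033
So 1033·(-103) ≡ 1 (mod 2800), and -103 ≡ 2697 (mod 2800).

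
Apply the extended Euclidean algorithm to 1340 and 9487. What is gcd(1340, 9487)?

Repeated division:
9487 = 7·1340 + 107
1340 = 12·107 + 56
107 = 1·56 + 51
56 = 1·51 + 5
51 = 10·5 + 1
5 = 5·1 + 0
gcd(1340, 9487) = 1.
Back-substituting:
1 = 51 − 10·5
1 = −10·56 + 11·51
1 = 11·107 − 21·56
1 = −21·1340 + 263·107
1 = 263·9487 − 1862·1340
So 1 = (263)·9487 + (-1862)·1340.

1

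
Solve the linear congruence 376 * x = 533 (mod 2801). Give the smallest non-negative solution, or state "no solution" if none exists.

First find gcd(376, 2801):
2801 = 7·376 + 169
376 = 2·169 + 38
169 = 4·38 + 17
38 = 2·17 + 4
17 = 4·4 + 1
4 = 4·1 + 0
gcd = 1, so a unique solution mod 2801 exists.
Back-substitute for the Bézout coefficients:
1 = 17 − 4·4
1 = −4·38 + 9·17
1 = 9·169 − 40·38
1 = −40·376 + 89·169
1 = 89·2801 − 663·376
So 376·(-663) ≡ 1 (mod 2801), giving 376⁻¹ ≡ 2138.
x ≡ 376⁻¹·533 ≡ 2138·533 ≡ 2348 (mod 2801).

2348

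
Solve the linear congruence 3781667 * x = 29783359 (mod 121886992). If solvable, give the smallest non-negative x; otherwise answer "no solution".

47934725

First find gcd(3781667, 121886992):
121886992 = 32×3781667 + 873648
3781667 = 4×873648 + 287075
873648 = 3×287075 + 12423
287075 = 23×12423 + 1346
12423 = 9×1346 + 309
1346 = 4×309 + 110
309 = 2×110 + 89
110 = 1×89 + 21
89 = 4×21 + 5
21 = 4×5 + 1
5 = 5×1 + 0
gcd = 1, so a unique solution mod 121886992 exists.
Back-substitute for the Bézout coefficients:
1 = 21 − 4·5
1 = −4·89 + 17·21
1 = 17·110 − 21·89
1 = −21·309 + 59·110
1 = 59·1346 − 257·309
1 = −257·12423 + 2372·1346
1 = 2372·287075 − 54813·12423
1 = −54813·873648 + 166811·287075
1 = 166811·3781667 − 722057·873648
1 = −722057·121886992 + 23272635·3781667
So 3781667·(23272635) ≡ 1 (mod 121886992), giving 3781667⁻¹ ≡ 23272635.
x ≡ 3781667⁻¹·29783359 ≡ 23272635·29783359 ≡ 47934725 (mod 121886992).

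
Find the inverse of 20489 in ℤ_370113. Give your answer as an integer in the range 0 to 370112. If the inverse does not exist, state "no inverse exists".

180116

gcd(370113, 20489) by repeated division:
370113 = 18×20489 + 1311
20489 = 15×1311 + 824
1311 = 1×824 + 487
824 = 1×487 + 337
487 = 1×337 + 150
337 = 2×150 + 37
150 = 4×37 + 2
37 = 18×2 + 1
2 = 2×1 + 0
The gcd is 1. Working backward:
1 = 37 − 18·2
1 = −18·150 + 73·37
1 = 73·337 − 164·150
1 = −164·487 + 237·337
1 = 237·824 − 401·487
1 = −401·1311 + 638·824
1 = 638·20489 − 9971·1311
1 = −9971·370113 + 180116·20489
So 20489·180116 ≡ 1 (mod 370113).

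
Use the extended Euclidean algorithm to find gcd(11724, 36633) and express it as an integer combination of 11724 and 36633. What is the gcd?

Apply Euclid's algorithm to 36633 and 11724:
36633 = 3×11724 + 1461
11724 = 8×1461 + 36
1461 = 40×36 + 21
36 = 1×21 + 15
21 = 1×15 + 6
15 = 2×6 + 3
6 = 2×3 + 0
gcd(11724, 36633) = 3.
Express as a combination:
3 = 15 − 2·6
3 = −2·21 + 3·15
3 = 3·36 − 5·21
3 = −5·1461 + 203·36
3 = 203·11724 − 1629·1461
3 = −1629·36633 + 5090·11724
So 3 = (-1629)·36633 + (5090)·11724.

3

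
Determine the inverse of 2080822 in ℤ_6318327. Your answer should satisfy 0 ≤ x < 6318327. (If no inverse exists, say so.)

4845958

gcd(6318327, 2080822) by repeated division:
6318327 = 3×2080822 + 75861
2080822 = 27×75861 + 32575
75861 = 2×32575 + 10711
32575 = 3×10711 + 442
10711 = 24×442 + 103
442 = 4×103 + 30
103 = 3×30 + 13
30 = 2×13 + 4
13 = 3×4 + 1
4 = 4×1 + 0
The gcd is 1. Working backward:
1 = 13 − 3·4
1 = −3·30 + 7·13
1 = 7·103 − 24·30
1 = −24·442 + 103·103
1 = 103·10711 − 2496·442
1 = −2496·32575 + 7591·10711
1 = 7591·75861 − 17678·32575
1 = −17678·2080822 + 484897·75861
1 = 484897·6318327 − 1472369·2080822
So 2080822·(-1472369) ≡ 1 (mod 6318327), and -1472369 ≡ 4845958 (mod 6318327).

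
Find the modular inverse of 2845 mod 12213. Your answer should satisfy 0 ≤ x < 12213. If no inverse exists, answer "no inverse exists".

11260

gcd(12213, 2845) by repeated division:
12213 = 4·2845 + 833
2845 = 3·833 + 346
833 = 2·346 + 141
346 = 2·141 + 64
141 = 2·64 + 13
64 = 4·13 + 12
13 = 1·12 + 1
12 = 12·1 + 0
The gcd is 1. Working backward:
1 = 13 − 12
1 = −64 + 5·13
1 = 5·141 − 11·64
1 = −11·346 + 27·141
1 = 27·833 − 65·346
1 = −65·2845 + 222·833
1 = 222·12213 − 953·2845
Thus 2845·(-953) ≡ 1 (mod 12213); reducing, -953 mod 12213 = 11260.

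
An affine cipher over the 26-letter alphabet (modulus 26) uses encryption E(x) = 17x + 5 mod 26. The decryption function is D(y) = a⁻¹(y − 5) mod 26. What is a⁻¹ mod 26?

Extended Euclidean algorithm:
26 = 1×17 + 9
17 = 1×9 + 8
9 = 1×8 + 1
8 = 8×1 + 0
The gcd is 1. Working backward:
1 = 9 − 8
1 = −17 + 2·9
1 = 2·26 − 3·17
Thus 17·(-3) ≡ 1 (mod 26); reducing, -3 mod 26 = 23.

23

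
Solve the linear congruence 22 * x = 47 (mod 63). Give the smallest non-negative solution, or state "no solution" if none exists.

5

First find gcd(22, 63):
63 = 2·22 + 19
22 = 1·19 + 3
19 = 6·3 + 1
3 = 3·1 + 0
gcd = 1, so a unique solution mod 63 exists.
Back-substitute for the Bézout coefficients:
1 = 19 − 6·3
1 = −6·22 + 7·19
1 = 7·63 − 20·22
So 22·(-20) ≡ 1 (mod 63), giving 22⁻¹ ≡ 43.
x ≡ 22⁻¹·47 ≡ 43·47 ≡ 5 (mod 63).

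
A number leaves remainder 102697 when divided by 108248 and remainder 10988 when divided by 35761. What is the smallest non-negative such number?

407006929

Write x = 102697 + 108248·k. Then 108248·k ≡ 10988 − 102697 ≡ 15574 (mod 35761).
Need 108248⁻¹ mod 35761. Extended Euclid on (35761, 965):
35761 = 37*965 + 56
965 = 17*56 + 13
56 = 4*13 + 4
13 = 3*4 + 1
4 = 4*1 + 0
Back-substitute:
1 = 13 − 3·4
1 = −3·56 + 13·13
1 = 13·965 − 224·56
1 = −224·35761 + 8301·965
108248⁻¹ ≡ 8301 (mod 35761), so k ≡ 8301·15574 ≡ 3759 (mod 35761).
x = 102697 + 108248·3759 = 407006929.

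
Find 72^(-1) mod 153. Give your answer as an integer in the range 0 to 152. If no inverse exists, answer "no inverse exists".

Compute gcd(72, 153):
153 = 2×72 + 9
72 = 8×9 + 0
The gcd is 9, not 1, hence no inverse exists.

no inverse exists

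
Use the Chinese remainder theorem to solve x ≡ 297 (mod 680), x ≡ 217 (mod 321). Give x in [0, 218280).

Write x = 297 + 680·k. Then 680·k ≡ 217 − 297 ≡ 241 (mod 321).
Need 680⁻¹ mod 321. Extended Euclid on (321, 38):
321 = 8×38 + 17
38 = 2×17 + 4
17 = 4×4 + 1
4 = 4×1 + 0
Back-substitute:
1 = 17 − 4·4
1 = −4·38 + 9·17
1 = 9·321 − 76·38
680⁻¹ ≡ 245 (mod 321), so k ≡ 245·241 ≡ 302 (mod 321).
x = 297 + 680·302 = 205657.

205657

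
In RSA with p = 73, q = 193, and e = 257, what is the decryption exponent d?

6401

φ(n) = (p−1)(q−1) = 72·192 = 13824.
Need d with 257·d ≡ 1 (mod 13824). Apply the extended Euclidean algorithm:
13824 = 53×257 + 203
257 = 1×203 + 54
203 = 3×54 + 41
54 = 1×41 + 13
41 = 3×13 + 2
13 = 6×2 + 1
2 = 2×1 + 0
Back-substitute:
1 = 13 − 6·2
1 = −6·41 + 19·13
1 = 19·54 − 25·41
1 = −25·203 + 94·54
1 = 94·257 − 119·203
1 = −119·13824 + 6401·257
So 257·6401 ≡ 1 (mod 13824), hence d = 6401.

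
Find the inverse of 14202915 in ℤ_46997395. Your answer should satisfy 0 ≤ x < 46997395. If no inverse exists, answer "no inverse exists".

Euclidean algorithm on 46997395, 14202915:
46997395 = 3×14202915 + 4388650
14202915 = 3×4388650 + 1036965
4388650 = 4×1036965 + 240790
1036965 = 4×240790 + 73805
240790 = 3×73805 + 19375
73805 = 3×19375 + 15680
19375 = 1×15680 + 3695
15680 = 4×3695 + 900
3695 = 4×900 + 95
900 = 9×95 + 45
95 = 2×45 + 5
45 = 9×5 + 0
The gcd is 5, not 1, hence no inverse exists.

no inverse exists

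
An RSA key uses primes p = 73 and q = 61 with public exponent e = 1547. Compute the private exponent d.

φ(n) = (p−1)(q−1) = 72·60 = 4320.
Need d with 1547·d ≡ 1 (mod 4320). Apply the extended Euclidean algorithm:
4320 = 2×1547 + 1226
1547 = 1×1226 + 321
1226 = 3×321 + 263
321 = 1×263 + 58
263 = 4×58 + 31
58 = 1×31 + 27
31 = 1×27 + 4
27 = 6×4 + 3
4 = 1×3 + 1
3 = 3×1 + 0
Back-substitute:
1 = 4 − 3
1 = −27 + 7·4
1 = 7·31 − 8·27
1 = −8·58 + 15·31
1 = 15·263 − 68·58
1 = −68·321 + 83·263
1 = 83·1226 − 317·321
1 = −317·1547 + 400·1226
1 = 400·4320 − 1117·1547
So 1547·(-1117) ≡ 1 (mod 4320), hence d ≡ -1117 ≡ 3203 (mod 4320).

3203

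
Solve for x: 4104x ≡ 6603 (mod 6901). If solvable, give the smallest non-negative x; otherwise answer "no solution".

First find gcd(4104, 6901):
6901 = 1·4104 + 2797
4104 = 1·2797 + 1307
2797 = 2·1307 + 183
1307 = 7·183 + 26
183 = 7·26 + 1
26 = 26·1 + 0
gcd = 1, so a unique solution mod 6901 exists.
Back-substitute for the Bézout coefficients:
1 = 183 − 7·26
1 = −7·1307 + 50·183
1 = 50·2797 − 107·1307
1 = −107·4104 + 157·2797
1 = 157·6901 − 264·4104
So 4104·(-264) ≡ 1 (mod 6901), giving 4104⁻¹ ≡ 6637.
x ≡ 4104⁻¹·6603 ≡ 6637·6603 ≡ 2761 (mod 6901).

2761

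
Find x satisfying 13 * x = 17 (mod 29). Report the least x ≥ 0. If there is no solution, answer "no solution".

8

First find gcd(13, 29):
29 = 2*13 + 3
13 = 4*3 + 1
3 = 3*1 + 0
gcd = 1, so a unique solution mod 29 exists.
Back-substitute for the Bézout coefficients:
1 = 13 − 4·3
1 = −4·29 + 9·13
So 13·(9) ≡ 1 (mod 29), giving 13⁻¹ ≡ 9.
x ≡ 13⁻¹·17 ≡ 9·17 ≡ 8 (mod 29).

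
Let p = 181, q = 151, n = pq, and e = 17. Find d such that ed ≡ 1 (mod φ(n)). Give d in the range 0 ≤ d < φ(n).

φ(n) = (p−1)(q−1) = 180·150 = 27000.
Need d with 17·d ≡ 1 (mod 27000). Apply the extended Euclidean algorithm:
27000 = 1588×17 + 4
17 = 4×4 + 1
4 = 4×1 + 0
Back-substitute:
1 = 17 − 4·4
1 = −4·27000 + 6353·17
So 17·6353 ≡ 1 (mod 27000), hence d = 6353.

6353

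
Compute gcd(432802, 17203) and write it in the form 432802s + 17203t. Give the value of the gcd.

1

Euclidean algorithm:
432802 = 25×17203 + 2727
17203 = 6×2727 + 841
2727 = 3×841 + 204
841 = 4×204 + 25
204 = 8×25 + 4
25 = 6×4 + 1
4 = 4×1 + 0
gcd(432802, 17203) = 1.
Express as a combination:
1 = 25 − 6·4
1 = −6·204 + 49·25
1 = 49·841 − 202·204
1 = −202·2727 + 655·841
1 = 655·17203 − 4132·2727
1 = −4132·432802 + 103955·17203
So 1 = (-4132)·432802 + (103955)·17203.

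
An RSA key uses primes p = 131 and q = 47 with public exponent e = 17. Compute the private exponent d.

4573

φ(n) = (p−1)(q−1) = 130·46 = 5980.
Need d with 17·d ≡ 1 (mod 5980). Apply the extended Euclidean algorithm:
5980 = 351*17 + 13
17 = 1*13 + 4
13 = 3*4 + 1
4 = 4*1 + 0
Back-substitute:
1 = 13 − 3·4
1 = −3·17 + 4·13
1 = 4·5980 − 1407·17
So 17·(-1407) ≡ 1 (mod 5980), hence d ≡ -1407 ≡ 4573 (mod 5980).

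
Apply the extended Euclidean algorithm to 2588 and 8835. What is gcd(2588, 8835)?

Euclidean algorithm:
8835 = 3*2588 + 1071
2588 = 2*1071 + 446
1071 = 2*446 + 179
446 = 2*179 + 88
179 = 2*88 + 3
88 = 29*3 + 1
3 = 3*1 + 0
gcd(2588, 8835) = 1.
Working backward:
1 = 88 − 29·3
1 = −29·179 + 59·88
1 = 59·446 − 147·179
1 = −147·1071 + 353·446
1 = 353·2588 − 853·1071
1 = −853·8835 + 2912·2588
So 1 = (-853)·8835 + (2912)·2588.

1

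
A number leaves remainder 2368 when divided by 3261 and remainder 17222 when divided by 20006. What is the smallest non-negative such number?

1417642

Write x = 2368 + 3261·k. Then 3261·k ≡ 17222 − 2368 ≡ 14854 (mod 20006).
Need 3261⁻¹ mod 20006. Extended Euclid on (20006, 3261):
20006 = 6*3261 + 440
3261 = 7*440 + 181
440 = 2*181 + 78
181 = 2*78 + 25
78 = 3*25 + 3
25 = 8*3 + 1
3 = 3*1 + 0
Back-substitute:
1 = 25 − 8·3
1 = −8·78 + 25·25
1 = 25·181 − 58·78
1 = −58·440 + 141·181
1 = 141·3261 − 1045·440
1 = −1045·20006 + 6411·3261
3261⁻¹ ≡ 6411 (mod 20006), so k ≡ 6411·14854 ≡ 434 (mod 20006).
x = 2368 + 3261·434 = 1417642.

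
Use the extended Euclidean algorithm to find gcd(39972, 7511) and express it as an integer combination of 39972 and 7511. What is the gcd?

Euclidean algorithm:
39972 = 5*7511 + 2417
7511 = 3*2417 + 260
2417 = 9*260 + 77
260 = 3*77 + 29
77 = 2*29 + 19
29 = 1*19 + 10
19 = 1*10 + 9
10 = 1*9 + 1
9 = 9*1 + 0
gcd(39972, 7511) = 1.
Working backward:
1 = 10 − 9
1 = −19 + 2·10
1 = 2·29 − 3·19
1 = −3·77 + 8·29
1 = 8·260 − 27·77
1 = −27·2417 + 251·260
1 = 251·7511 − 780·2417
1 = −780·39972 + 4151·7511
So 1 = (-780)·39972 + (4151)·7511.

1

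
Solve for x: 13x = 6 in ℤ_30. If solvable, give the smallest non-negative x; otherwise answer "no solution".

12

First find gcd(13, 30):
30 = 2·13 + 4
13 = 3·4 + 1
4 = 4·1 + 0
gcd = 1, so a unique solution mod 30 exists.
Back-substitute for the Bézout coefficients:
1 = 13 − 3·4
1 = −3·30 + 7·13
So 13·(7) ≡ 1 (mod 30), giving 13⁻¹ ≡ 7.
x ≡ 13⁻¹·6 ≡ 7·6 ≡ 12 (mod 30).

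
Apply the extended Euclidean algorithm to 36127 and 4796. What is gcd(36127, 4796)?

1

Repeated division:
36127 = 7×4796 + 2555
4796 = 1×2555 + 2241
2555 = 1×2241 + 314
2241 = 7×314 + 43
314 = 7×43 + 13
43 = 3×13 + 4
13 = 3×4 + 1
4 = 4×1 + 0
gcd(36127, 4796) = 1.
Working backward:
1 = 13 − 3·4
1 = −3·43 + 10·13
1 = 10·314 − 73·43
1 = −73·2241 + 521·314
1 = 521·2555 − 594·2241
1 = −594·4796 + 1115·2555
1 = 1115·36127 − 8399·4796
So 1 = (1115)·36127 + (-8399)·4796.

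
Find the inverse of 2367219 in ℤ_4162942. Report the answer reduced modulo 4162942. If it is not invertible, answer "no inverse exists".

gcd(4162942, 2367219) by repeated division:
4162942 = 1*2367219 + 1795723
2367219 = 1*1795723 + 571496
1795723 = 3*571496 + 81235
571496 = 7*81235 + 2851
81235 = 28*2851 + 1407
2851 = 2*1407 + 37
1407 = 38*37 + 1
37 = 37*1 + 0
Since gcd(2367219, 4162942) = 1, back-substitute to write 1 as a combination:
1 = 1407 − 38·37
1 = −38·2851 + 77·1407
1 = 77·81235 − 2194·2851
1 = −2194·571496 + 15435·81235
1 = 15435·1795723 − 48499·571496
1 = −48499·2367219 + 63934·1795723
1 = 63934·4162942 − 112433·2367219
Hence 2367219⁻¹ ≡ -112433 ≡ 4050509 (mod 4162942).

4050509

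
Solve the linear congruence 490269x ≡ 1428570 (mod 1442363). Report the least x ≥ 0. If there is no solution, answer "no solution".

First find gcd(490269, 1442363):
1442363 = 2·490269 + 461825
490269 = 1·461825 + 28444
461825 = 16·28444 + 6721
28444 = 4·6721 + 1560
6721 = 4·1560 + 481
1560 = 3·481 + 117
481 = 4·117 + 13
117 = 9·13 + 0
gcd = 13 and 13 | 1428570, so solutions exist. Divide through by 13: 37713x ≡ 109890 (mod 110951).
Now find 37713⁻¹ mod 110951:
110951 = 2*37713 + 35525
37713 = 1*35525 + 2188
35525 = 16*2188 + 517
2188 = 4*517 + 120
517 = 4*120 + 37
120 = 3*37 + 9
37 = 4*9 + 1
9 = 9*1 + 0
Back-substitute:
1 = 37 − 4·9
1 = −4·120 + 13·37
1 = 13·517 − 56·120
1 = −56·2188 + 237·517
1 = 237·35525 − 3848·2188
1 = −3848·37713 + 4085·35525
1 = 4085·110951 − 12018·37713
So 37713·(-12018) ≡ 1 (mod 110951), i.e. 37713⁻¹ ≡ 98933.
Then x ≡ 98933·109890 ≡ 102684 (mod 110951); the smallest non-negative solution is x = 102684.

102684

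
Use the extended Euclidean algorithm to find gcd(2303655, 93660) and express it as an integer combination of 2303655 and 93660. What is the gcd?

15

Apply Euclid's algorithm to 2303655 and 93660:
2303655 = 24*93660 + 55815
93660 = 1*55815 + 37845
55815 = 1*37845 + 17970
37845 = 2*17970 + 1905
17970 = 9*1905 + 825
1905 = 2*825 + 255
825 = 3*255 + 60
255 = 4*60 + 15
60 = 4*15 + 0
gcd(2303655, 93660) = 15.
Express as a combination:
15 = 255 − 4·60
15 = −4·825 + 13·255
15 = 13·1905 − 30·825
15 = −30·17970 + 283·1905
15 = 283·37845 − 596·17970
15 = −596·55815 + 879·37845
15 = 879·93660 − 1475·55815
15 = −1475·2303655 + 36279·93660
So 15 = (-1475)·2303655 + (36279)·93660.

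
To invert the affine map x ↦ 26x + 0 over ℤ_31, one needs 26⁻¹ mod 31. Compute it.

Extended Euclidean algorithm:
31 = 1·26 + 5
26 = 5·5 + 1
5 = 5·1 + 0
Since gcd(26, 31) = 1, back-substitute to write 1 as a combination:
1 = 26 − 5·5
1 = −5·31 + 6·26
So 26·6 ≡ 1 (mod 31).

6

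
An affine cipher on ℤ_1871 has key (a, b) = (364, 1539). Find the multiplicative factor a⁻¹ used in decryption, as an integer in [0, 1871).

gcd(1871, 364) by repeated division:
1871 = 5×364 + 51
364 = 7×51 + 7
51 = 7×7 + 2
7 = 3×2 + 1
2 = 2×1 + 0
gcd = 1, so the inverse exists. Back-substitute:
1 = 7 − 3·2
1 = −3·51 + 22·7
1 = 22·364 − 157·51
1 = −157·1871 + 807·364
So 364·807 ≡ 1 (mod 1871).

807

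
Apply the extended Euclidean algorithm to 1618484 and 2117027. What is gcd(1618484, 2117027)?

Apply Euclid's algorithm to 2117027 and 1618484:
2117027 = 1×1618484 + 498543
1618484 = 3×498543 + 122855
498543 = 4×122855 + 7123
122855 = 17×7123 + 1764
7123 = 4×1764 + 67
1764 = 26×67 + 22
67 = 3×22 + 1
22 = 22×1 + 0
gcd(1618484, 2117027) = 1.
Express as a combination:
1 = 67 − 3·22
1 = −3·1764 + 79·67
1 = 79·7123 − 319·1764
1 = −319·122855 + 5502·7123
1 = 5502·498543 − 22327·122855
1 = −22327·1618484 + 72483·498543
1 = 72483·2117027 − 94810·1618484
So 1 = (72483)·2117027 + (-94810)·1618484.

1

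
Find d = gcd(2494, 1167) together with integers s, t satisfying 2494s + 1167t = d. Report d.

Repeated division:
2494 = 2·1167 + 160
1167 = 7·160 + 47
160 = 3·47 + 19
47 = 2·19 + 9
19 = 2·9 + 1
9 = 9·1 + 0
gcd(2494, 1167) = 1.
Working backward:
1 = 19 − 2·9
1 = −2·47 + 5·19
1 = 5·160 − 17·47
1 = −17·1167 + 124·160
1 = 124·2494 − 265·1167
So 1 = (124)·2494 + (-265)·1167.

1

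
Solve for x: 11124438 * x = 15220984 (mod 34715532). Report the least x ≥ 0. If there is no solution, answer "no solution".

no solution

gcd(11124438, 34715532):
34715532 = 3*11124438 + 1342218
11124438 = 8*1342218 + 386694
1342218 = 3*386694 + 182136
386694 = 2*182136 + 22422
182136 = 8*22422 + 2760
22422 = 8*2760 + 342
2760 = 8*342 + 24
342 = 14*24 + 6
24 = 4*6 + 0
gcd = 6, but 6 ∤ 15220984, so the congruence has no solution.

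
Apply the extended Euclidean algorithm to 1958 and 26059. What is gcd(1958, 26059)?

Euclidean algorithm:
26059 = 13·1958 + 605
1958 = 3·605 + 143
605 = 4·143 + 33
143 = 4·33 + 11
33 = 3·11 + 0
gcd(1958, 26059) = 11.
Back-substituting:
11 = 143 − 4·33
11 = −4·605 + 17·143
11 = 17·1958 − 55·605
11 = −55·26059 + 732·1958
So 11 = (-55)·26059 + (732)·1958.

11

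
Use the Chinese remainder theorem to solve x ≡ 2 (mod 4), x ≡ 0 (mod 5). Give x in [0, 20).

10

Write x = 2 + 4·k. Then 4·k ≡ 0 − 2 ≡ 3 (mod 5).
Need 4⁻¹ mod 5. Extended Euclid on (5, 4):
5 = 1·4 + 1
4 = 4·1 + 0
Back-substitute:
1 = 5 − 4
4⁻¹ ≡ 4 (mod 5), so k ≡ 4·3 ≡ 2 (mod 5).
x = 2 + 4·2 = 10.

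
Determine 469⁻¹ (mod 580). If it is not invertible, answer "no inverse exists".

Run Euclid on (580, 469):
580 = 1·469 + 111
469 = 4·111 + 25
111 = 4·25 + 11
25 = 2·11 + 3
11 = 3·3 + 2
3 = 1·2 + 1
2 = 2·1 + 0
Since gcd(469, 580) = 1, back-substitute to write 1 as a combination:
1 = 3 − 2
1 = −11 + 4·3
1 = 4·25 − 9·11
1 = −9·111 + 40·25
1 = 40·469 − 169·111
1 = −169·580 + 209·469
So 469·209 ≡ 1 (mod 580).

209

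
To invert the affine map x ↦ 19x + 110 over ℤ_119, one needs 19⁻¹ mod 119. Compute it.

Run Euclid on (119, 19):
119 = 6·19 + 5
19 = 3·5 + 4
5 = 1·4 + 1
4 = 4·1 + 0
gcd = 1, so the inverse exists. Back-substitute:
1 = 5 − 4
1 = −19 + 4·5
1 = 4·119 − 25·19
So 19·(-25) ≡ 1 (mod 119), and -25 ≡ 94 (mod 119).

94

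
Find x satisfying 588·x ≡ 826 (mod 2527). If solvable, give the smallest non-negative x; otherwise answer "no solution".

10

First find gcd(588, 2527):
2527 = 4*588 + 175
588 = 3*175 + 63
175 = 2*63 + 49
63 = 1*49 + 14
49 = 3*14 + 7
14 = 2*7 + 0
gcd = 7 and 7 | 826, so solutions exist. Divide through by 7: 84x ≡ 118 (mod 361).
Now find 84⁻¹ mod 361:
361 = 4*84 + 25
84 = 3*25 + 9
25 = 2*9 + 7
9 = 1*7 + 2
7 = 3*2 + 1
2 = 2*1 + 0
Back-substitute:
1 = 7 − 3·2
1 = −3·9 + 4·7
1 = 4·25 − 11·9
1 = −11·84 + 37·25
1 = 37·361 − 159·84
So 84·(-159) ≡ 1 (mod 361), i.e. 84⁻¹ ≡ 202.
Then x ≡ 202·118 ≡ 10 (mod 361); the smallest non-negative solution is x = 10.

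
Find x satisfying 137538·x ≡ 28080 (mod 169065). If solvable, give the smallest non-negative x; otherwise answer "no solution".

First find gcd(137538, 169065):
169065 = 1×137538 + 31527
137538 = 4×31527 + 11430
31527 = 2×11430 + 8667
11430 = 1×8667 + 2763
8667 = 3×2763 + 378
2763 = 7×378 + 117
378 = 3×117 + 27
117 = 4×27 + 9
27 = 3×9 + 0
gcd = 9 and 9 | 28080, so solutions exist. Divide through by 9: 15282x ≡ 3120 (mod 18785).
Now find 15282⁻¹ mod 18785:
18785 = 1×15282 + 3503
15282 = 4×3503 + 1270
3503 = 2×1270 + 963
1270 = 1×963 + 307
963 = 3×307 + 42
307 = 7×42 + 13
42 = 3×13 + 3
13 = 4×3 + 1
3 = 3×1 + 0
Back-substitute:
1 = 13 − 4·3
1 = −4·42 + 13·13
1 = 13·307 − 95·42
1 = −95·963 + 298·307
1 = 298·1270 − 393·963
1 = −393·3503 + 1084·1270
1 = 1084·15282 − 4729·3503
1 = −4729·18785 + 5813·15282
So 15282⁻¹ ≡ 5813 (mod 18785).
Then x ≡ 5813·3120 ≡ 9035 (mod 18785); the smallest non-negative solution is x = 9035.

9035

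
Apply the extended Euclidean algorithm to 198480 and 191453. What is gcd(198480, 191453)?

1

Euclidean algorithm:
198480 = 1×191453 + 7027
191453 = 27×7027 + 1724
7027 = 4×1724 + 131
1724 = 13×131 + 21
131 = 6×21 + 5
21 = 4×5 + 1
5 = 5×1 + 0
gcd(198480, 191453) = 1.
Working backward:
1 = 21 − 4·5
1 = −4·131 + 25·21
1 = 25·1724 − 329·131
1 = −329·7027 + 1341·1724
1 = 1341·191453 − 36536·7027
1 = −36536·198480 + 37877·191453
So 1 = (-36536)·198480 + (37877)·191453.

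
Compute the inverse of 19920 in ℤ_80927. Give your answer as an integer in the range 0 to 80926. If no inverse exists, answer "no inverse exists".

78396

gcd(80927, 19920) by repeated division:
80927 = 4·19920 + 1247
19920 = 15·1247 + 1215
1247 = 1·1215 + 32
1215 = 37·32 + 31
32 = 1·31 + 1
31 = 31·1 + 0
gcd = 1, so the inverse exists. Back-substitute:
1 = 32 − 31
1 = −1215 + 38·32
1 = 38·1247 − 39·1215
1 = −39·19920 + 623·1247
1 = 623·80927 − 2531·19920
So 19920·(-2531) ≡ 1 (mod 80927), and -2531 ≡ 78396 (mod 80927).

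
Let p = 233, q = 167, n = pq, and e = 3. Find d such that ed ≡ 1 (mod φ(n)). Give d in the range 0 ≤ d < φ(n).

25675

φ(n) = (p−1)(q−1) = 232·166 = 38512.
Need d with 3·d ≡ 1 (mod 38512). Apply the extended Euclidean algorithm:
38512 = 12837*3 + 1
3 = 3*1 + 0
Back-substitute:
1 = 38512 − 12837·3
So 3·(-12837) ≡ 1 (mod 38512), hence d ≡ -12837 ≡ 25675 (mod 38512).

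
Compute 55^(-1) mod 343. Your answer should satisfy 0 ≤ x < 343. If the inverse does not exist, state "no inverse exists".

237

Run Euclid on (343, 55):
343 = 6×55 + 13
55 = 4×13 + 3
13 = 4×3 + 1
3 = 3×1 + 0
Since gcd(55, 343) = 1, back-substitute to write 1 as a combination:
1 = 13 − 4·3
1 = −4·55 + 17·13
1 = 17·343 − 106·55
Thus 55·(-106) ≡ 1 (mod 343); reducing, -106 mod 343 = 237.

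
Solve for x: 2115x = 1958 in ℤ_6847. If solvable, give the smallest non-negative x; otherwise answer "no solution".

6317

First find gcd(2115, 6847):
6847 = 3*2115 + 502
2115 = 4*502 + 107
502 = 4*107 + 74
107 = 1*74 + 33
74 = 2*33 + 8
33 = 4*8 + 1
8 = 8*1 + 0
gcd = 1, so a unique solution mod 6847 exists.
Back-substitute for the Bézout coefficients:
1 = 33 − 4·8
1 = −4·74 + 9·33
1 = 9·107 − 13·74
1 = −13·502 + 61·107
1 = 61·2115 − 257·502
1 = −257·6847 + 832·2115
So 2115·(832) ≡ 1 (mod 6847), giving 2115⁻¹ ≡ 832.
x ≡ 2115⁻¹·1958 ≡ 832·1958 ≡ 6317 (mod 6847).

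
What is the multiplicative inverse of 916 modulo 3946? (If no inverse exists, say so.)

Compute gcd(916, 3946):
3946 = 4×916 + 282
916 = 3×282 + 70
282 = 4×70 + 2
70 = 35×2 + 0
gcd(916, 3946) = 2 ≠ 1, so 916 has no multiplicative inverse modulo 3946.

no inverse exists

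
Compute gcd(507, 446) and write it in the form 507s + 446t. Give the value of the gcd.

1

Apply Euclid's algorithm to 507 and 446:
507 = 1×446 + 61
446 = 7×61 + 19
61 = 3×19 + 4
19 = 4×4 + 3
4 = 1×3 + 1
3 = 3×1 + 0
gcd(507, 446) = 1.
Back-substituting:
1 = 4 − 3
1 = −19 + 5·4
1 = 5·61 − 16·19
1 = −16·446 + 117·61
1 = 117·507 − 133·446
So 1 = (117)·507 + (-133)·446.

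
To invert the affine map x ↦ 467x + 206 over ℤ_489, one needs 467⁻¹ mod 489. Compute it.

Extended Euclidean algorithm:
489 = 1*467 + 22
467 = 21*22 + 5
22 = 4*5 + 2
5 = 2*2 + 1
2 = 2*1 + 0
The gcd is 1. Working backward:
1 = 5 − 2·2
1 = −2·22 + 9·5
1 = 9·467 − 191·22
1 = −191·489 + 200·467
So 467·200 ≡ 1 (mod 489).

200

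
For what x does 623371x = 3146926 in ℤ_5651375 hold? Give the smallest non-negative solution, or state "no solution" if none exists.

First find gcd(623371, 5651375):
5651375 = 9×623371 + 41036
623371 = 15×41036 + 7831
41036 = 5×7831 + 1881
7831 = 4×1881 + 307
1881 = 6×307 + 39
307 = 7×39 + 34
39 = 1×34 + 5
34 = 6×5 + 4
5 = 1×4 + 1
4 = 4×1 + 0
gcd = 1, so a unique solution mod 5651375 exists.
Back-substitute for the Bézout coefficients:
1 = 5 − 4
1 = −34 + 7·5
1 = 7·39 − 8·34
1 = −8·307 + 63·39
1 = 63·1881 − 386·307
1 = −386·7831 + 1607·1881
1 = 1607·41036 − 8421·7831
1 = −8421·623371 + 127922·41036
1 = 127922·5651375 − 1159719·623371
So 623371·(-1159719) ≡ 1 (mod 5651375), giving 623371⁻¹ ≡ 4491656.
x ≡ 623371⁻¹·3146926 ≡ 4491656·3146926 ≡ 725081 (mod 5651375).

725081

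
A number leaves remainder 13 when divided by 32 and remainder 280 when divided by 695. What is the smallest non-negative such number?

13485

Write x = 13 + 32·k. Then 32·k ≡ 280 − 13 ≡ 267 (mod 695).
Need 32⁻¹ mod 695. Extended Euclid on (695, 32):
695 = 21*32 + 23
32 = 1*23 + 9
23 = 2*9 + 5
9 = 1*5 + 4
5 = 1*4 + 1
4 = 4*1 + 0
Back-substitute:
1 = 5 − 4
1 = −9 + 2·5
1 = 2·23 − 5·9
1 = −5·32 + 7·23
1 = 7·695 − 152·32
32⁻¹ ≡ 543 (mod 695), so k ≡ 543·267 ≡ 421 (mod 695).
x = 13 + 32·421 = 13485.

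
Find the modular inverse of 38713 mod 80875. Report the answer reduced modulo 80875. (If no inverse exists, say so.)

Run Euclid on (80875, 38713):
80875 = 2·38713 + 3449
38713 = 11·3449 + 774
3449 = 4·774 + 353
774 = 2·353 + 68
353 = 5·68 + 13
68 = 5·13 + 3
13 = 4·3 + 1
3 = 3·1 + 0
gcd = 1, so the inverse exists. Back-substitute:
1 = 13 − 4·3
1 = −4·68 + 21·13
1 = 21·353 − 109·68
1 = −109·774 + 239·353
1 = 239·3449 − 1065·774
1 = −1065·38713 + 11954·3449
1 = 11954·80875 − 24973·38713
Hence 38713⁻¹ ≡ -24973 ≡ 55902 (mod 80875).

55902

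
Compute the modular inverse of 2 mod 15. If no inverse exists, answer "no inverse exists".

8

Extended Euclidean algorithm:
15 = 7*2 + 1
2 = 2*1 + 0
gcd = 1, so the inverse exists. Back-substitute:
1 = 15 − 7·2
Hence 2⁻¹ ≡ -7 ≡ 8 (mod 15).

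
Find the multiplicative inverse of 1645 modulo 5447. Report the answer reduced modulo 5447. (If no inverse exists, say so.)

Apply the Euclidean algorithm to 5447 and 1645:
5447 = 3×1645 + 512
1645 = 3×512 + 109
512 = 4×109 + 76
109 = 1×76 + 33
76 = 2×33 + 10
33 = 3×10 + 3
10 = 3×3 + 1
3 = 3×1 + 0
The gcd is 1. Working backward:
1 = 10 − 3·3
1 = −3·33 + 10·10
1 = 10·76 − 23·33
1 = −23·109 + 33·76
1 = 33·512 − 155·109
1 = −155·1645 + 498·512
1 = 498·5447 − 1649·1645
So 1645·(-1649) ≡ 1 (mod 5447), and -1649 ≡ 3798 (mod 5447).

3798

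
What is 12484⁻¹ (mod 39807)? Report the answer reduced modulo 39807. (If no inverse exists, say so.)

12745

Run Euclid on (39807, 12484):
39807 = 3·12484 + 2355
12484 = 5·2355 + 709
2355 = 3·709 + 228
709 = 3·228 + 25
228 = 9·25 + 3
25 = 8·3 + 1
3 = 3·1 + 0
Since gcd(12484, 39807) = 1, back-substitute to write 1 as a combination:
1 = 25 − 8·3
1 = −8·228 + 73·25
1 = 73·709 − 227·228
1 = −227·2355 + 754·709
1 = 754·12484 − 3997·2355
1 = −3997·39807 + 12745·12484
So 12484·12745 ≡ 1 (mod 39807).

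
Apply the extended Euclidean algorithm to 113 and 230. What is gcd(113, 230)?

Euclidean algorithm:
230 = 2·113 + 4
113 = 28·4 + 1
4 = 4·1 + 0
gcd(113, 230) = 1.
Express as a combination:
1 = 113 − 28·4
1 = −28·230 + 57·113
So 1 = (-28)·230 + (57)·113.

1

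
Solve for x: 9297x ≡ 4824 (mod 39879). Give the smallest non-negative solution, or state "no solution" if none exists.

First find gcd(9297, 39879):
39879 = 4·9297 + 2691
9297 = 3·2691 + 1224
2691 = 2·1224 + 243
1224 = 5·243 + 9
243 = 27·9 + 0
gcd = 9 and 9 | 4824, so solutions exist. Divide through by 9: 1033x ≡ 536 (mod 4431).
Now find 1033⁻¹ mod 4431:
4431 = 4·1033 + 299
1033 = 3·299 + 136
299 = 2·136 + 27
136 = 5·27 + 1
27 = 27·1 + 0
Back-substitute:
1 = 136 − 5·27
1 = −5·299 + 11·136
1 = 11·1033 − 38·299
1 = −38·4431 + 163·1033
So 1033⁻¹ ≡ 163 (mod 4431).
Then x ≡ 163·536 ≡ 3179 (mod 4431); the smallest non-negative solution is x = 3179.

3179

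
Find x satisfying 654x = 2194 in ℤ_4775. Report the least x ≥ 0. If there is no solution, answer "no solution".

First find gcd(654, 4775):
4775 = 7×654 + 197
654 = 3×197 + 63
197 = 3×63 + 8
63 = 7×8 + 7
8 = 1×7 + 1
7 = 7×1 + 0
gcd = 1, so a unique solution mod 4775 exists.
Back-substitute for the Bézout coefficients:
1 = 8 − 7
1 = −63 + 8·8
1 = 8·197 − 25·63
1 = −25·654 + 83·197
1 = 83·4775 − 606·654
So 654·(-606) ≡ 1 (mod 4775), giving 654⁻¹ ≡ 4169.
x ≡ 654⁻¹·2194 ≡ 4169·2194 ≡ 2661 (mod 4775).

2661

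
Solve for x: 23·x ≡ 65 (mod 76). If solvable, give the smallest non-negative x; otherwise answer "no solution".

First find gcd(23, 76):
76 = 3×23 + 7
23 = 3×7 + 2
7 = 3×2 + 1
2 = 2×1 + 0
gcd = 1, so a unique solution mod 76 exists.
Back-substitute for the Bézout coefficients:
1 = 7 − 3·2
1 = −3·23 + 10·7
1 = 10·76 − 33·23
So 23·(-33) ≡ 1 (mod 76), giving 23⁻¹ ≡ 43.
x ≡ 23⁻¹·65 ≡ 43·65 ≡ 59 (mod 76).

59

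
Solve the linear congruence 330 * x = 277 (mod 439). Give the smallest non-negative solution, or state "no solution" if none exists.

223

First find gcd(330, 439):
439 = 1×330 + 109
330 = 3×109 + 3
109 = 36×3 + 1
3 = 3×1 + 0
gcd = 1, so a unique solution mod 439 exists.
Back-substitute for the Bézout coefficients:
1 = 109 − 36·3
1 = −36·330 + 109·109
1 = 109·439 − 145·330
So 330·(-145) ≡ 1 (mod 439), giving 330⁻¹ ≡ 294.
x ≡ 330⁻¹·277 ≡ 294·277 ≡ 223 (mod 439).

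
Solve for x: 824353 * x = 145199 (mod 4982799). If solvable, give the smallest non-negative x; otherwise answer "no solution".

First find gcd(824353, 4982799):
4982799 = 6×824353 + 36681
824353 = 22×36681 + 17371
36681 = 2×17371 + 1939
17371 = 8×1939 + 1859
1939 = 1×1859 + 80
1859 = 23×80 + 19
80 = 4×19 + 4
19 = 4×4 + 3
4 = 1×3 + 1
3 = 3×1 + 0
gcd = 1, so a unique solution mod 4982799 exists.
Back-substitute for the Bézout coefficients:
1 = 4 − 3
1 = −19 + 5·4
1 = 5·80 − 21·19
1 = −21·1859 + 488·80
1 = 488·1939 − 509·1859
1 = −509·17371 + 4560·1939
1 = 4560·36681 − 9629·17371
1 = −9629·824353 + 216398·36681
1 = 216398·4982799 − 1308017·824353
So 824353·(-1308017) ≡ 1 (mod 4982799), giving 824353⁻¹ ≡ 3674782.
x ≡ 824353⁻¹·145199 ≡ 3674782·145199 ≡ 1606301 (mod 4982799).

1606301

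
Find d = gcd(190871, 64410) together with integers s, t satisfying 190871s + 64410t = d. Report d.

1

Apply Euclid's algorithm to 190871 and 64410:
190871 = 2·64410 + 62051
64410 = 1·62051 + 2359
62051 = 26·2359 + 717
2359 = 3·717 + 208
717 = 3·208 + 93
208 = 2·93 + 22
93 = 4·22 + 5
22 = 4·5 + 2
5 = 2·2 + 1
2 = 2·1 + 0
gcd(190871, 64410) = 1.
Working backward:
1 = 5 − 2·2
1 = −2·22 + 9·5
1 = 9·93 − 38·22
1 = −38·208 + 85·93
1 = 85·717 − 293·208
1 = −293·2359 + 964·717
1 = 964·62051 − 25357·2359
1 = −25357·64410 + 26321·62051
1 = 26321·190871 − 77999·64410
So 1 = (26321)·190871 + (-77999)·64410.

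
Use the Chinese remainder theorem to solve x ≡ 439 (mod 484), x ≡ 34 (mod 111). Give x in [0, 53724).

Write x = 439 + 484·k. Then 484·k ≡ 34 − 439 ≡ 39 (mod 111).
Need 484⁻¹ mod 111. Extended Euclid on (111, 40):
111 = 2*40 + 31
40 = 1*31 + 9
31 = 3*9 + 4
9 = 2*4 + 1
4 = 4*1 + 0
Back-substitute:
1 = 9 − 2·4
1 = −2·31 + 7·9
1 = 7·40 − 9·31
1 = −9·111 + 25·40
484⁻¹ ≡ 25 (mod 111), so k ≡ 25·39 ≡ 87 (mod 111).
x = 439 + 484·87 = 42547.

42547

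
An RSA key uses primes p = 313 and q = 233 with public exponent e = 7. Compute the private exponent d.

φ(n) = (p−1)(q−1) = 312·232 = 72384.
Need d with 7·d ≡ 1 (mod 72384). Apply the extended Euclidean algorithm:
72384 = 10340·7 + 4
7 = 1·4 + 3
4 = 1·3 + 1
3 = 3·1 + 0
Back-substitute:
1 = 4 − 3
1 = −7 + 2·4
1 = 2·72384 − 20681·7
So 7·(-20681) ≡ 1 (mod 72384), hence d ≡ -20681 ≡ 51703 (mod 72384).

51703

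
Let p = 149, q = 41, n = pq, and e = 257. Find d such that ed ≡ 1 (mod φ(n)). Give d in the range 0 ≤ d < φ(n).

1313

φ(n) = (p−1)(q−1) = 148·40 = 5920.
Need d with 257·d ≡ 1 (mod 5920). Apply the extended Euclidean algorithm:
5920 = 23·257 + 9
257 = 28·9 + 5
9 = 1·5 + 4
5 = 1·4 + 1
4 = 4·1 + 0
Back-substitute:
1 = 5 − 4
1 = −9 + 2·5
1 = 2·257 − 57·9
1 = −57·5920 + 1313·257
So 257·1313 ≡ 1 (mod 5920), hence d = 1313.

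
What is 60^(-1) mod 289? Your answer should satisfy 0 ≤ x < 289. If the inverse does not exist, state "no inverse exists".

Run Euclid on (289, 60):
289 = 4×60 + 49
60 = 1×49 + 11
49 = 4×11 + 5
11 = 2×5 + 1
5 = 5×1 + 0
Since gcd(60, 289) = 1, back-substitute to write 1 as a combination:
1 = 11 − 2·5
1 = −2·49 + 9·11
1 = 9·60 − 11·49
1 = −11·289 + 53·60
So 60·53 ≡ 1 (mod 289).

53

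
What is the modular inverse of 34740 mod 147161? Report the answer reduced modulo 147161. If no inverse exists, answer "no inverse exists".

gcd(147161, 34740) by repeated division:
147161 = 4·34740 + 8201
34740 = 4·8201 + 1936
8201 = 4·1936 + 457
1936 = 4·457 + 108
457 = 4·108 + 25
108 = 4·25 + 8
25 = 3·8 + 1
8 = 8·1 + 0
gcd = 1, so the inverse exists. Back-substitute:
1 = 25 − 3·8
1 = −3·108 + 13·25
1 = 13·457 − 55·108
1 = −55·1936 + 233·457
1 = 233·8201 − 987·1936
1 = −987·34740 + 4181·8201
1 = 4181·147161 − 17711·34740
Hence 34740⁻¹ ≡ -17711 ≡ 129450 (mod 147161).

129450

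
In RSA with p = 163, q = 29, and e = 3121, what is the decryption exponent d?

φ(n) = (p−1)(q−1) = 162·28 = 4536.
Need d with 3121·d ≡ 1 (mod 4536). Apply the extended Euclidean algorithm:
4536 = 1·3121 + 1415
3121 = 2·1415 + 291
1415 = 4·291 + 251
291 = 1·251 + 40
251 = 6·40 + 11
40 = 3·11 + 7
11 = 1·7 + 4
7 = 1·4 + 3
4 = 1·3 + 1
3 = 3·1 + 0
Back-substitute:
1 = 4 − 3
1 = −7 + 2·4
1 = 2·11 − 3·7
1 = −3·40 + 11·11
1 = 11·251 − 69·40
1 = −69·291 + 80·251
1 = 80·1415 − 389·291
1 = −389·3121 + 858·1415
1 = 858·4536 − 1247·3121
So 3121·(-1247) ≡ 1 (mod 4536), hence d ≡ -1247 ≡ 3289 (mod 4536).

3289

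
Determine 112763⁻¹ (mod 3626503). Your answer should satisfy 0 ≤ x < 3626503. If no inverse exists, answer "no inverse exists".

1950496

Apply the Euclidean algorithm to 3626503 and 112763:
3626503 = 32×112763 + 18087
112763 = 6×18087 + 4241
18087 = 4×4241 + 1123
4241 = 3×1123 + 872
1123 = 1×872 + 251
872 = 3×251 + 119
251 = 2×119 + 13
119 = 9×13 + 2
13 = 6×2 + 1
2 = 2×1 + 0
gcd = 1, so the inverse exists. Back-substitute:
1 = 13 − 6·2
1 = −6·119 + 55·13
1 = 55·251 − 116·119
1 = −116·872 + 403·251
1 = 403·1123 − 519·872
1 = −519·4241 + 1960·1123
1 = 1960·18087 − 8359·4241
1 = −8359·112763 + 52114·18087
1 = 52114·3626503 − 1676007·112763
Hence 112763⁻¹ ≡ -1676007 ≡ 1950496 (mod 3626503).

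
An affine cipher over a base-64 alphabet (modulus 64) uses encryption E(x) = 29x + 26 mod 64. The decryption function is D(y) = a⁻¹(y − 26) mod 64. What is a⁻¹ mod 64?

53

Extended Euclidean algorithm:
64 = 2·29 + 6
29 = 4·6 + 5
6 = 1·5 + 1
5 = 5·1 + 0
The gcd is 1. Working backward:
1 = 6 − 5
1 = −29 + 5·6
1 = 5·64 − 11·29
Hence 29⁻¹ ≡ -11 ≡ 53 (mod 64).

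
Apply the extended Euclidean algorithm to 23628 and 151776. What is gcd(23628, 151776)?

Apply Euclid's algorithm to 151776 and 23628:
151776 = 6×23628 + 10008
23628 = 2×10008 + 3612
10008 = 2×3612 + 2784
3612 = 1×2784 + 828
2784 = 3×828 + 300
828 = 2×300 + 228
300 = 1×228 + 72
228 = 3×72 + 12
72 = 6×12 + 0
gcd(23628, 151776) = 12.
Working backward:
12 = 228 − 3·72
12 = −3·300 + 4·228
12 = 4·828 − 11·300
12 = −11·2784 + 37·828
12 = 37·3612 − 48·2784
12 = −48·10008 + 133·3612
12 = 133·23628 − 314·10008
12 = −314·151776 + 2017·23628
So 12 = (-314)·151776 + (2017)·23628.

12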